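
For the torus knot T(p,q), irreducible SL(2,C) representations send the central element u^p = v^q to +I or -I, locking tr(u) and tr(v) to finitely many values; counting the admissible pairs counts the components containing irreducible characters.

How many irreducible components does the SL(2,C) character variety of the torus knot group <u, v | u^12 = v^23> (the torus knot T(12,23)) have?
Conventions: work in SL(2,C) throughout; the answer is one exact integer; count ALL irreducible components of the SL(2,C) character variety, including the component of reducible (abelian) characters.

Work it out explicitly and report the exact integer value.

For T(12,23): irreducibility forces the central element u^12 = v^23 to one of +I, -I.
So on each irreducible component the traces are pinned: tr(u) = 2*cos(pi*alpha/12) with 1 <= alpha <= 11, tr(v) = 2*cos(pi*beta/23) with 1 <= beta <= 22.
Consistency of u^12 = (-1)^alpha I with v^23 = (-1)^beta I forces alpha = beta (mod 2).
Enumerate parity-matched pairs: 6*11 odd-odd plus 5*11 even-even gives 121.
components with irreducible characters: 121; plus the single component of reducible (abelian) characters: total 122.

122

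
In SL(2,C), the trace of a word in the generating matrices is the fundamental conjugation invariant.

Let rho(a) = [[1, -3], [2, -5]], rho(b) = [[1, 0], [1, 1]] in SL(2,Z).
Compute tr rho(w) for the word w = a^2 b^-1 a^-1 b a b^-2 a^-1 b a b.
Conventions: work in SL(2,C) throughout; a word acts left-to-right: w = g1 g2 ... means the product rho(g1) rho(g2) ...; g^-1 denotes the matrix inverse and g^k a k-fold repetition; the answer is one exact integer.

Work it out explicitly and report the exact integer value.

rho(a) = [[1, -3], [2, -5]]
... * rho(a) = [[1, -3], [2, -5]]  ->  [[-5, 12], [-8, 19]]
... * rho(b^-1) = [[1, 0], [-1, 1]]  ->  [[-17, 12], [-27, 19]]
... * rho(a^-1) = [[-5, 3], [-2, 1]]  ->  [[61, -39], [97, -62]]
... * rho(b) = [[1, 0], [1, 1]]  ->  [[22, -39], [35, -62]]
... * rho(a) = [[1, -3], [2, -5]]  ->  [[-56, 129], [-89, 205]]
... * rho(b^-1) = [[1, 0], [-1, 1]]  ->  [[-185, 129], [-294, 205]]
... * rho(b^-1) = [[1, 0], [-1, 1]]  ->  [[-314, 129], [-499, 205]]
... * rho(a^-1) = [[-5, 3], [-2, 1]]  ->  [[1312, -813], [2085, -1292]]
... * rho(b) = [[1, 0], [1, 1]]  ->  [[499, -813], [793, -1292]]
... * rho(a) = [[1, -3], [2, -5]]  ->  [[-1127, 2568], [-1791, 4081]]
... * rho(b) = [[1, 0], [1, 1]]  ->  [[1441, 2568], [2290, 4081]]
tr = 1441 + 4081 = 5522

5522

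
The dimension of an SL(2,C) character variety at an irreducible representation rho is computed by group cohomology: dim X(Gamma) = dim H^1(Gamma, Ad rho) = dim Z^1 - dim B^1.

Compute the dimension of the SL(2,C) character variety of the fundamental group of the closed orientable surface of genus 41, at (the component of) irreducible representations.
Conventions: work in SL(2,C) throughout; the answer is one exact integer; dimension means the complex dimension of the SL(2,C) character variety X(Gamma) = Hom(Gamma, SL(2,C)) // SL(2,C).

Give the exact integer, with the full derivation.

Gamma = pi_1(Sigma_41) = < a_1, b_1, ..., a_41, b_41 | prod [a_i, b_i] > has 2g = 82 generators and 1 relator.
Unconstrained cocycle data is one sl_2 vector per generator (246 dimensions), cut by the relator condition d_2(z) = 0.
d_2 is surjective at irreducible rho (its cokernel H^2 is dual to H^0 = 0), so dim Z^1 = 246 - 3 = 243.
Coboundaries contribute dim B^1 = 3 (injective at irreducible rho).
Hence dim X = 243 - 3 = 240.

240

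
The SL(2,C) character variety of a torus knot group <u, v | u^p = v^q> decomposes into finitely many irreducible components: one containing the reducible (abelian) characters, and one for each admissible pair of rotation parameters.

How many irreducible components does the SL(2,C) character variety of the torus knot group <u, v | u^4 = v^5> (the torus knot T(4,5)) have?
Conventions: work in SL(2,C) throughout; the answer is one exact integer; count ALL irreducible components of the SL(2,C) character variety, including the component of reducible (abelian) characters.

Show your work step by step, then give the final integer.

For T(4,5): irreducibility forces the central element u^4 = v^5 to one of +I, -I.
On an irreducible component, tr(u) is locked at 2*cos(pi*alpha/4) for some alpha in 1..3, and tr(v) at 2*cos(pi*beta/5) for some beta in 1..4.
u^4 = (-1)^alpha I and v^5 = (-1)^beta I must agree, so alpha and beta have equal parity.
Counting: 2 odd alphas x 2 odd betas + 1 even alphas x 2 even betas = 4 + 2 = 6.
Total: 6 irreducible-character components + 1 reducible (abelian) component = 7.

7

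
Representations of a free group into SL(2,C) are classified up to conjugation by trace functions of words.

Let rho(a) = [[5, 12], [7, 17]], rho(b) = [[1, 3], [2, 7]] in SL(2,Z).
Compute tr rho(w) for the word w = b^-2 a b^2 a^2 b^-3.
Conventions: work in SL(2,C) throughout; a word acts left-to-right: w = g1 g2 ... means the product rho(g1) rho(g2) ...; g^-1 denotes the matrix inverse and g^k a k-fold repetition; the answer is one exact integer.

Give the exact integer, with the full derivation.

rho(b^-1) = [[7, -3], [-2, 1]]
... * rho(b^-1) = [[7, -3], [-2, 1]]  ->  [[55, -24], [-16, 7]]
... * rho(a) = [[5, 12], [7, 17]]  ->  [[107, 252], [-31, -73]]
... * rho(b) = [[1, 3], [2, 7]]  ->  [[611, 2085], [-177, -604]]
... * rho(b) = [[1, 3], [2, 7]]  ->  [[4781, 16428], [-1385, -4759]]
... * rho(a) = [[5, 12], [7, 17]]  ->  [[138901, 336648], [-40238, -97523]]
... * rho(a) = [[5, 12], [7, 17]]  ->  [[3051041, 7389828], [-883851, -2140747]]
... * rho(b^-1) = [[7, -3], [-2, 1]]  ->  [[6577631, -1763295], [-1905463, 510806]]
... * rho(b^-1) = [[7, -3], [-2, 1]]  ->  [[49570007, -21496188], [-14359853, 6227195]]
... * rho(b^-1) = [[7, -3], [-2, 1]]  ->  [[389982425, -170206209], [-112973361, 49306754]]
tr = 389982425 + 49306754 = 439289179

439289179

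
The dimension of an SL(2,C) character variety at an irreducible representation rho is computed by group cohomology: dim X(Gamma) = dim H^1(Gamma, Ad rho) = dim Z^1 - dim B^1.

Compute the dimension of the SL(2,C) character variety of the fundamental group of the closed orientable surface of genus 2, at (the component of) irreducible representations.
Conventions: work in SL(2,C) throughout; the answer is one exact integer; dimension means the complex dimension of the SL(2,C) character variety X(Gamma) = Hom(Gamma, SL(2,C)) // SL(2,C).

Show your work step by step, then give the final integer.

6

The genus-2 surface group: 2g = 4 generators, one relator prod [a_i, b_i].
Unconstrained cocycle data is one sl_2 vector per generator (12 dimensions), cut by the relator condition d_2(z) = 0.
d_2 is surjective at irreducible rho (its cokernel H^2 is dual to H^0 = 0), so dim Z^1 = 12 - 3 = 9.
As always at irreducible rho, dim B^1 = 3.
dim H^1 = 9 - 3 = 6 = dim X.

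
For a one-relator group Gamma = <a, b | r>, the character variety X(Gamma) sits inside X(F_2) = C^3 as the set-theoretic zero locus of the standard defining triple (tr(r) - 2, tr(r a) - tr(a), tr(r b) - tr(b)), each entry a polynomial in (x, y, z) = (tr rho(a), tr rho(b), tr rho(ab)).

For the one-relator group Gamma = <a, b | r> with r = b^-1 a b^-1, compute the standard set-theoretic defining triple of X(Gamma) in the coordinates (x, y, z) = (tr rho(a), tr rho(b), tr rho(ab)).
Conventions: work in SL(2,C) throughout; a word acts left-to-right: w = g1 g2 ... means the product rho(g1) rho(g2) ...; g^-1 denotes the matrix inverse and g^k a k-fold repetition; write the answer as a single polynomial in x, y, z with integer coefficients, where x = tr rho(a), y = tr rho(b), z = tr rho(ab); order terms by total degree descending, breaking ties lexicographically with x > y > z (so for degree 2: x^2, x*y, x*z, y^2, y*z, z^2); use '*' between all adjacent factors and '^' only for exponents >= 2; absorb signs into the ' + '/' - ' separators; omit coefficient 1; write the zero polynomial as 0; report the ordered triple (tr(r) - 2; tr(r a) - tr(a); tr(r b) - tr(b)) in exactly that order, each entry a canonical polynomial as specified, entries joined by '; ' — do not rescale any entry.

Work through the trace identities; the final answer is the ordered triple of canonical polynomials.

x*y^2 - y*z - x - 2; x^2*y^2 - 2*x*y*z + z^2 - x - 2; x*y - y - z

reduce: tr(a b^-1) = tr(a)*tr(b) - tr(a b) = x*y - z
reduce: tr(b^-1 a b^-1) = tr(a b^-1)*tr(b) - tr(a) = x*y^2 - y*z - x
tr(a^2) = tr(a)*tr(a) - tr(1)  (reduce the a square) = x^2 - 2
reduce: tr(a^2 b) = tr(a)*tr(b a) - tr(b)  (reduce the a square) = x*z - y
reduce: tr(a b^-1 a) = tr(a^2)*tr(b) - tr(a^2 b)  (eliminate b^-1) = x^2*y - x*z - y
tr(a b a b) = tr(a b)*tr(a b) - tr(1)  (split on a) = z^2 - 2
tr(a b^-1 a b) = tr(a b a)*tr(b) - tr(a b a b)  (eliminate b^-1) = x*y*z - y^2 - z^2 + 2
tr(b^-1 a b^-1 a) = tr(a b^-1 a)*tr(b) - tr(a b^-1 a b)  (eliminate b^-1) = x^2*y^2 - 2*x*y*z + z^2 - 2
assemble the triple (tr(r) - 2; tr(r a) - x; tr(r b) - y)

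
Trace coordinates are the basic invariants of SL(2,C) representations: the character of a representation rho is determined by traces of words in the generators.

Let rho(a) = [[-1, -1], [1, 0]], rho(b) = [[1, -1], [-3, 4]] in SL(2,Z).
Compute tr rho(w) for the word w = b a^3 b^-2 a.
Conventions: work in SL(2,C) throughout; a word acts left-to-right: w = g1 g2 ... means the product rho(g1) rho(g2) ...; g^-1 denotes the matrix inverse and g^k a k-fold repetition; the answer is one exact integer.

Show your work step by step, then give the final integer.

-6

rho(b) = [[1, -1], [-3, 4]]
... * rho(a) = [[-1, -1], [1, 0]]  ->  [[-2, -1], [7, 3]]
... * rho(a) = [[-1, -1], [1, 0]]  ->  [[1, 2], [-4, -7]]
... * rho(a) = [[-1, -1], [1, 0]]  ->  [[1, -1], [-3, 4]]
... * rho(b^-1) = [[4, 1], [3, 1]]  ->  [[1, 0], [0, 1]]
... * rho(b^-1) = [[4, 1], [3, 1]]  ->  [[4, 1], [3, 1]]
... * rho(a) = [[-1, -1], [1, 0]]  ->  [[-3, -4], [-2, -3]]
tr = -3 + -3 = -6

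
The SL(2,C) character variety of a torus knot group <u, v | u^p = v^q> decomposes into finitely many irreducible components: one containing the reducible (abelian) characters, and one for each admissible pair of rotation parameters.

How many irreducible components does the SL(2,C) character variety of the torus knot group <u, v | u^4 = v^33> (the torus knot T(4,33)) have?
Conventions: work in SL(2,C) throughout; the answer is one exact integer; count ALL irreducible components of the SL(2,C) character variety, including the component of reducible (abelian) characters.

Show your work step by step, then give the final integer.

For T(4,33): irreducibility forces the central element u^4 = v^33 to one of +I, -I.
On an irreducible component, tr(u) is locked at 2*cos(pi*alpha/4) for some alpha in 1..3, and tr(v) at 2*cos(pi*beta/33) for some beta in 1..32.
Consistency of u^4 = (-1)^alpha I with v^33 = (-1)^beta I forces alpha = beta (mod 2).
Enumerate parity-matched pairs: 2*16 odd-odd plus 1*16 even-even gives 48.
Total: 48 irreducible-character components + 1 reducible (abelian) component = 49.

49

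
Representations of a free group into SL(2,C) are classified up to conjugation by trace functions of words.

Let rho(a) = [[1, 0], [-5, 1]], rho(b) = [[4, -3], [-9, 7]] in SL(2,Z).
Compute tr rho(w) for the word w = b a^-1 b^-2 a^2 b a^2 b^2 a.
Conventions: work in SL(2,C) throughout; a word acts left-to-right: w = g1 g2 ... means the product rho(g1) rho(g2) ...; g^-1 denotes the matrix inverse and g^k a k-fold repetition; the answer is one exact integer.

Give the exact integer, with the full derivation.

rho(b) = [[4, -3], [-9, 7]]
... * rho(a^-1) = [[1, 0], [5, 1]]  ->  [[-11, -3], [26, 7]]
... * rho(b^-1) = [[7, 3], [9, 4]]  ->  [[-104, -45], [245, 106]]
... * rho(b^-1) = [[7, 3], [9, 4]]  ->  [[-1133, -492], [2669, 1159]]
... * rho(a) = [[1, 0], [-5, 1]]  ->  [[1327, -492], [-3126, 1159]]
... * rho(a) = [[1, 0], [-5, 1]]  ->  [[3787, -492], [-8921, 1159]]
... * rho(b) = [[4, -3], [-9, 7]]  ->  [[19576, -14805], [-46115, 34876]]
... * rho(a) = [[1, 0], [-5, 1]]  ->  [[93601, -14805], [-220495, 34876]]
... * rho(a) = [[1, 0], [-5, 1]]  ->  [[167626, -14805], [-394875, 34876]]
... * rho(b) = [[4, -3], [-9, 7]]  ->  [[803749, -606513], [-1893384, 1428757]]
... * rho(b) = [[4, -3], [-9, 7]]  ->  [[8673613, -6656838], [-20432349, 15681451]]
... * rho(a) = [[1, 0], [-5, 1]]  ->  [[41957803, -6656838], [-98839604, 15681451]]
tr = 41957803 + 15681451 = 57639254

57639254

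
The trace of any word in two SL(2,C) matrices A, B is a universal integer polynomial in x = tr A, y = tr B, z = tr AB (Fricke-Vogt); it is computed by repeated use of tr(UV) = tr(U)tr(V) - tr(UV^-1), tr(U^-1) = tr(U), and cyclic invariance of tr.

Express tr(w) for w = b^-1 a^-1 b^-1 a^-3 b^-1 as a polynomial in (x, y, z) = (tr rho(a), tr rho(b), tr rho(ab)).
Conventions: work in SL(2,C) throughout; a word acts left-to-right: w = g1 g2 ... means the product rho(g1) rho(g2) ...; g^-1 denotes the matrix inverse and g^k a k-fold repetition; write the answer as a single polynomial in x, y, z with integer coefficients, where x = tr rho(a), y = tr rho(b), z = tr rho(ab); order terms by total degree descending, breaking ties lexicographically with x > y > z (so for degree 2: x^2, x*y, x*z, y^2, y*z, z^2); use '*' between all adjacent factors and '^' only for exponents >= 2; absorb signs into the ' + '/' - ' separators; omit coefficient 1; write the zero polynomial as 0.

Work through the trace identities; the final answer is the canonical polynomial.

x^2*y*z^2 - x^3*z - x*y^2*z - y*z^2 + 2*x*z + y

trace(a^-1) = trace(a) = x
trace(a^-1 b) = trace(b) trace(a) - trace(b a) = x*y - z
trace(b^-1 a^-1) = trace(a^-1) trace(b) - trace(a^-1 b) = z
trace(a^-2 b^-1) = trace(b^-1 a^-1) trace(a) - trace(b^-1) = x*z - y
trace(a^-2 b^-1 a^-1) = trace(a^-2 b^-1) trace(a) - trace(a^-2 b^-1 a) = x^2*z - x*y - z
trace(a^-2) = trace(a^-1) trace(a) - trace(1) = x^2 - 2
trace(a b a b) = trace(a b) trace(a b) - trace(1)   [split at repeated a] = z^2 - 2
trace(b^-1 a b a) = trace(a b a) trace(b) - trace(a b a b) = x*y*z - y^2 - z^2 + 2
trace(a^-1 b^-1 a b) = trace(b^-1 a b) trace(a) - trace(b^-1 a b a) = -x*y*z + x^2 + y^2 + z^2 - 2
trace(b a^-2 b^-1 a) = trace(a^-1 b^-1 a b) trace(a) - trace(a^-1 b^-1 a b a) = -x^2*y*z + x^3 + x*y^2 + x*z^2 - 3*x
trace(a^-2 b^-1 a^-1 b) = trace(b a^-2 b^-1) trace(a) - trace(b a^-2 b^-1 a) = x^2*y*z - x*y^2 - x*z^2 + x
trace(b^-1 a^-1 b^-1 a^-2) = trace(a^-2 b^-1 a^-1) trace(b) - trace(a^-2 b^-1 a^-1 b) = x*z^2 - y*z - x
trace(a^-2 b^-2 a^-1 b^-1) = trace(b^-1 a^-1 b^-1 a^-2) trace(b) - trace(b^-1 a^-1 b^-1 a^-2 b) = x*y*z^2 - x^2*z - y^2*z + z
trace(b^-2) = trace(b^-1) trace(b) - trace(1) = y^2 - 2
trace(b^-2 a) = trace(b^-1 a) trace(b) - trace(b^-1 a b) = x*y^2 - y*z - x
trace(b^-1 a^-1 b^-1) = trace(b^-2) trace(a) - trace(b^-2 a) = y*z - x
trace(b^-1 a^-1 b^-2) = trace(b^-1 a^-1 b^-1) trace(b) - trace(b^-1 a^-1) = y^2*z - x*y - z
trace(b^-1 a b^-1 a^-1) = trace(a b^-1 a^-1) trace(b) - trace(a b^-1 a^-1 b) = x*y*z - x^2 - z^2 + 2
trace(b^-1 a^-1 b^-2 a) = trace(b^-1 a b^-1 a^-1) trace(b) - trace(b^-1 a b^-1 a^-1 b) = x*y^2*z - x^2*y - y*z^2 + y
trace(a^-1 b^-2 a^-1 b^-1) = trace(b^-1 a^-1 b^-2) trace(a) - trace(b^-1 a^-1 b^-2 a) = y*z^2 - x*z - y
trace(b^-1 a^-1 b^-1 a^-3 b^-1) = trace(a^-2 b^-2 a^-1 b^-1) trace(a) - trace(a^-2 b^-2 a^-1 b^-1 a) = x^2*y*z^2 - x^3*z - x*y^2*z - y*z^2 + 2*x*z + y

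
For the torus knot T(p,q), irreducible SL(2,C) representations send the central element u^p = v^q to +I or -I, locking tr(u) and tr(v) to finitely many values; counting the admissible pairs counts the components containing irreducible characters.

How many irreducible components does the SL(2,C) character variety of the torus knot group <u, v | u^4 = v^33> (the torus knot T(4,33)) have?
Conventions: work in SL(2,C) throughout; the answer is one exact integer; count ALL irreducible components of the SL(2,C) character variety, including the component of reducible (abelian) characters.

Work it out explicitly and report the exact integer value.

49

Gamma = < u, v | u^4 = v^33 > (torus knot T(4,33)); the central element u^4 = v^33 acts as +I or -I in any irreducible SL(2,C) representation.
So on each irreducible component the traces are pinned: tr(u) = 2*cos(pi*alpha/4) with 1 <= alpha <= 3, tr(v) = 2*cos(pi*beta/33) with 1 <= beta <= 32.
Consistency of u^4 = (-1)^alpha I with v^33 = (-1)^beta I forces alpha = beta (mod 2).
Enumerate parity-matched pairs: 2*16 odd-odd plus 1*16 even-even gives 48.
That is 48 components of irreducible characters, and with the reducible (abelian) component the total is 49.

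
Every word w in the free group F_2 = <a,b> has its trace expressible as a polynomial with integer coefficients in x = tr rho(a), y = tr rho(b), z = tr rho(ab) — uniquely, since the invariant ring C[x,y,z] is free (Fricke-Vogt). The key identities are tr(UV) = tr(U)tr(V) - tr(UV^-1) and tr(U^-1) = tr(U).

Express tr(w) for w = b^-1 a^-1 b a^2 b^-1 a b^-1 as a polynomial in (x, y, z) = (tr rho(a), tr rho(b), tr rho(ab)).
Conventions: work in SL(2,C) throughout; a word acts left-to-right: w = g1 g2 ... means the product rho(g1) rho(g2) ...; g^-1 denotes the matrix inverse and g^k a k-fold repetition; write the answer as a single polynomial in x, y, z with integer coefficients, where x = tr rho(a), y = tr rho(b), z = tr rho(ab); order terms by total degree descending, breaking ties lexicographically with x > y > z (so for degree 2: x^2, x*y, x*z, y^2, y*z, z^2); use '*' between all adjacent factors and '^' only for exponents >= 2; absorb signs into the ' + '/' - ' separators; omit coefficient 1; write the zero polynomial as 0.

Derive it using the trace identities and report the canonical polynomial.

trace(a^2) = trace(a)*trace(a) - trace(1)  (reduce the a square) = x^2 - 2
trace(a^3) = trace(a)*trace(a^2) - trace(a)  (reduce the a square) = x^3 - 3*x
trace(a b a) = trace(a)*trace(b a) - trace(b)  (reduce the a square) = x*z - y
trace(a^3 b) = trace(a)*trace(a b a) - trace(a b)  (reduce the a square) = x^2*z - x*y - z
so trace(a^2 b^-1 a) = trace(a^3)*trace(b) - trace(a^3 b)  (eliminate b^-1) = x^3*y - x^2*z - 2*x*y + z
so trace(b a b a) = trace(b a)*trace(b a) - trace(1)  (split on b) = z^2 - 2
trace(b a b) = trace(b)*trace(a b) - trace(a)  (reduce the b square) = y*z - x
trace(a b a^2 b) = trace(a)*trace(b a b a) - trace(b a b)  (reduce the a square) = x*z^2 - y*z - x
reduce: trace(a^2 b^-1 a b) = trace(a b a^2)*trace(b) - trace(a b a^2 b)  (eliminate b^-1) = x^2*y*z - x*y^2 - x*z^2 + x
so trace(a^2 b^-1 a b^-1) = trace(a^2 b^-1 a)*trace(b) - trace(a^2 b^-1 a b)  (eliminate b^-1) = x^3*y^2 - 2*x^2*y*z - x*y^2 + x*z^2 + y*z - x
trace(a b a^3) = trace(a)*trace(a^2 b a) - trace(a^2 b)  (reduce the a square) = x^3*z - x^2*y - 2*x*z + y
so trace(a b a^3 b) = trace(a)*trace(a b a b a) - trace(a b a b)  (reduce the a square) = x^2*z^2 - x*y*z - x^2 - z^2 + 2
so trace(b^-1 a b a^3) = trace(a b a^3)*trace(b) - trace(a b a^3 b)  (eliminate b^-1) = x^3*y*z - x^2*y^2 - x^2*z^2 - x*y*z + x^2 + y^2 + z^2 - 2
so trace(a b^-2 a b a^2) = trace(b^-1 a b a^3)*trace(b) - trace(b^-1 a b a^3 b)  (eliminate b^-1) = x^3*y^2*z - x^2*y^3 - x^2*y*z^2 - x^3*z - x*y^2*z + 2*x^2*y + y^3 + y*z^2 + 2*x*z - 3*y
trace(b a^2 b) = trace(b)*trace(a^2 b) - trace(a^2)  (reduce the b square) = x*y*z - x^2 - y^2 + 2
trace(a b a^2 b a) = trace(a)*trace(b a^2 b a) - trace(b a^2 b)  (reduce the a square) = x^2*z^2 - 2*x*y*z + y^2 - 2
trace(b a b a b a) = trace(a b)*trace(a b a b) - trace(a^-1 b^-1)  (split on a) = z^3 - 3*z
so trace(b a b a b) = trace(b)*trace(a b a b) - trace(a b a)  (reduce the b square) = y*z^2 - x*z - y
trace(a b a^2 b a b) = trace(a)*trace(b a b a b a) - trace(b a b a b)  (reduce the a square) = x*z^3 - y*z^2 - 2*x*z + y
reduce: trace(b^-1 a b a^2 b a) = trace(a b a^2 b a)*trace(b) - trace(a b a^2 b a b)  (eliminate b^-1) = x^2*y*z^2 - 2*x*y^2*z - x*z^3 + y^3 + y*z^2 + 2*x*z - 3*y
trace(a b^-2 a b a^2 b) = trace(b^-1 a b a^2 b a)*trace(b) - trace(b^-1 a b a^2 b a b)  (eliminate b^-1) = x^2*y^2*z^2 - 2*x*y^3*z - x*y*z^3 - x^2*z^2 + y^4 + y^2*z^2 + 4*x*y*z - 4*y^2 + 2
so trace(b a^2 b^-1 a b^-2 a) = trace(a b^-2 a b a^2)*trace(b) - trace(a b^-2 a b a^2 b)  (eliminate b^-1) = x^3*y^3*z - x^2*y^4 - 2*x^2*y^2*z^2 - x^3*y*z + x*y^3*z + x*y*z^3 + 2*x^2*y^2 + x^2*z^2 - 2*x*y*z + y^2 - 2
trace(b^-1 a^-1 b a^2 b^-1 a b^-1) = trace(b a^2 b^-1 a b^-2)*trace(a) - trace(b a^2 b^-1 a b^-2 a)  (eliminate a^-1) = -x^3*y^3*z + x^4*y^2 + x^2*y^4 + 2*x^2*y^2*z^2 - x^3*y*z - x*y^3*z - x*y*z^3 - 3*x^2*y^2 + 3*x*y*z - x^2 - y^2 + 2

-x^3*y^3*z + x^4*y^2 + x^2*y^4 + 2*x^2*y^2*z^2 - x^3*y*z - x*y^3*z - x*y*z^3 - 3*x^2*y^2 + 3*x*y*z - x^2 - y^2 + 2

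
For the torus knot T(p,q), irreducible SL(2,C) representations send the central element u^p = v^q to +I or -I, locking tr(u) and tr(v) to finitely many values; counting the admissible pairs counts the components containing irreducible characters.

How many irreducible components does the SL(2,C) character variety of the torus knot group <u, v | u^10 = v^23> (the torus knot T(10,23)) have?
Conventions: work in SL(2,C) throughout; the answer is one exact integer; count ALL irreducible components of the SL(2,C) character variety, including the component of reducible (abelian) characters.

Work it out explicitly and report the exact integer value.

In the torus knot group T(10,23), u^10 = v^23 is central, so an irreducible representation sends it to +I or -I (Schur).
On an irreducible component, tr(u) is locked at 2*cos(pi*alpha/10) for some alpha in 1..9, and tr(v) at 2*cos(pi*beta/23) for some beta in 1..22.
The two central values (-1)^alpha I and (-1)^beta I must be the same matrix, so alpha and beta share a parity.
Counting: 5 odd alphas x 11 odd betas + 4 even alphas x 11 even betas = 55 + 44 = 99.
components with irreducible characters: 99; plus the single component of reducible (abelian) characters: total 100.

100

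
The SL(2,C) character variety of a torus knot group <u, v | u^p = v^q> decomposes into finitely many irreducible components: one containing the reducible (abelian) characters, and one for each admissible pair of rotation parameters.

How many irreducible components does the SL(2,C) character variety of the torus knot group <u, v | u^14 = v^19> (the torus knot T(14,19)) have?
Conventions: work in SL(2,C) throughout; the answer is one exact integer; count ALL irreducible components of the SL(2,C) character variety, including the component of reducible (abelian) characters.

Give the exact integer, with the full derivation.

118

For T(14,19): irreducibility forces the central element u^14 = v^19 to one of +I, -I.
So on each irreducible component the traces are pinned: tr(u) = 2*cos(pi*alpha/14) with 1 <= alpha <= 13, tr(v) = 2*cos(pi*beta/19) with 1 <= beta <= 18.
Consistency of u^14 = (-1)^alpha I with v^19 = (-1)^beta I forces alpha = beta (mod 2).
count pairs: odd alpha (7 choices) x odd beta (9), plus even alpha (6) x even beta (9): 7*9 + 6*9 = 117.
Total: 117 irreducible-character components + 1 reducible (abelian) component = 118.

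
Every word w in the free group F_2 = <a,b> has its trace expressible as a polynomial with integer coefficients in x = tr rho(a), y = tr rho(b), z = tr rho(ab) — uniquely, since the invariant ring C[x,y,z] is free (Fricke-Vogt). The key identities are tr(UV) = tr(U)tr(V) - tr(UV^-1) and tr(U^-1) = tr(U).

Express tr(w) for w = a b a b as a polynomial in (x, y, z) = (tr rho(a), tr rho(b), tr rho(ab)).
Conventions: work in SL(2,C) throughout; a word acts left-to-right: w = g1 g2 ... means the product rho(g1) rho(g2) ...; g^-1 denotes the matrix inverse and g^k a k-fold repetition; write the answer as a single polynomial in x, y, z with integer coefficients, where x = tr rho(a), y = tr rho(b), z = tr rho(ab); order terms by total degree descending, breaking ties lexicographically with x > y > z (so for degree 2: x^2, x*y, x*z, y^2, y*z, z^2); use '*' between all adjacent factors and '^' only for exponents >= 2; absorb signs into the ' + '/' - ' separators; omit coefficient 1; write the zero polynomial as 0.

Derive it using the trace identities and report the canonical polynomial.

apply: tr(a b a b) = tr(a b) * tr(a b) - tr(1) = z^2 - 2

z^2 - 2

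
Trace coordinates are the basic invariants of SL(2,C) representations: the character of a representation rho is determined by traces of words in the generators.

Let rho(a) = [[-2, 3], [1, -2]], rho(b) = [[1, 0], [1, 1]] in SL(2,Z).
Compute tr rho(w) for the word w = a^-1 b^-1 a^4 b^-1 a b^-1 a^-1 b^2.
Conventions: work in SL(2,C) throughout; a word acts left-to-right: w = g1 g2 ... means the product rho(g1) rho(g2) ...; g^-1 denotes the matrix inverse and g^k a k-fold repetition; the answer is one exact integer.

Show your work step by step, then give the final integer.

31475

rho(a^-1) = [[-2, -3], [-1, -2]]
... * rho(b^-1) = [[1, 0], [-1, 1]]  ->  [[1, -3], [1, -2]]
... * rho(a) = [[-2, 3], [1, -2]]  ->  [[-5, 9], [-4, 7]]
... * rho(a) = [[-2, 3], [1, -2]]  ->  [[19, -33], [15, -26]]
... * rho(a) = [[-2, 3], [1, -2]]  ->  [[-71, 123], [-56, 97]]
... * rho(a) = [[-2, 3], [1, -2]]  ->  [[265, -459], [209, -362]]
... * rho(b^-1) = [[1, 0], [-1, 1]]  ->  [[724, -459], [571, -362]]
... * rho(a) = [[-2, 3], [1, -2]]  ->  [[-1907, 3090], [-1504, 2437]]
... * rho(b^-1) = [[1, 0], [-1, 1]]  ->  [[-4997, 3090], [-3941, 2437]]
... * rho(a^-1) = [[-2, -3], [-1, -2]]  ->  [[6904, 8811], [5445, 6949]]
... * rho(b) = [[1, 0], [1, 1]]  ->  [[15715, 8811], [12394, 6949]]
... * rho(b) = [[1, 0], [1, 1]]  ->  [[24526, 8811], [19343, 6949]]
tr = 24526 + 6949 = 31475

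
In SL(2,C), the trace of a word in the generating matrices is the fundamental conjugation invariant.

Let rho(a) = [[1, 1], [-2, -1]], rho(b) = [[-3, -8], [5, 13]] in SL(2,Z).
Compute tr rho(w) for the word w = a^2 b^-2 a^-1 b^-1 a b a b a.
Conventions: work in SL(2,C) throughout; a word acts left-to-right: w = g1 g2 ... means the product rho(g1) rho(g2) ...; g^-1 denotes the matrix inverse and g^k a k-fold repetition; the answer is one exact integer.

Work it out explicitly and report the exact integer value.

30260

rho(a) = [[1, 1], [-2, -1]]
... * rho(a) = [[1, 1], [-2, -1]]  ->  [[-1, 0], [0, -1]]
... * rho(b^-1) = [[13, 8], [-5, -3]]  ->  [[-13, -8], [5, 3]]
... * rho(b^-1) = [[13, 8], [-5, -3]]  ->  [[-129, -80], [50, 31]]
... * rho(a^-1) = [[-1, -1], [2, 1]]  ->  [[-31, 49], [12, -19]]
... * rho(b^-1) = [[13, 8], [-5, -3]]  ->  [[-648, -395], [251, 153]]
... * rho(a) = [[1, 1], [-2, -1]]  ->  [[142, -253], [-55, 98]]
... * rho(b) = [[-3, -8], [5, 13]]  ->  [[-1691, -4425], [655, 1714]]
... * rho(a) = [[1, 1], [-2, -1]]  ->  [[7159, 2734], [-2773, -1059]]
... * rho(b) = [[-3, -8], [5, 13]]  ->  [[-7807, -21730], [3024, 8417]]
... * rho(a) = [[1, 1], [-2, -1]]  ->  [[35653, 13923], [-13810, -5393]]
tr = 35653 + -5393 = 30260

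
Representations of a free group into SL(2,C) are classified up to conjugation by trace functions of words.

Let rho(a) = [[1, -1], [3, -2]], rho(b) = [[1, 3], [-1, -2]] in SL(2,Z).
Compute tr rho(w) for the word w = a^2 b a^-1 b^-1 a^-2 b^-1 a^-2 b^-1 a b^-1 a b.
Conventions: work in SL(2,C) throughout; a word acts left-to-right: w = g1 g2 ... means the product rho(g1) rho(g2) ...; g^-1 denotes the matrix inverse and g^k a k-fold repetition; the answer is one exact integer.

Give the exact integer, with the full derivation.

rho(a) = [[1, -1], [3, -2]]
... * rho(a) = [[1, -1], [3, -2]]  ->  [[-2, 1], [-3, 1]]
... * rho(b) = [[1, 3], [-1, -2]]  ->  [[-3, -8], [-4, -11]]
... * rho(a^-1) = [[-2, 1], [-3, 1]]  ->  [[30, -11], [41, -15]]
... * rho(b^-1) = [[-2, -3], [1, 1]]  ->  [[-71, -101], [-97, -138]]
... * rho(a^-1) = [[-2, 1], [-3, 1]]  ->  [[445, -172], [608, -235]]
... * rho(a^-1) = [[-2, 1], [-3, 1]]  ->  [[-374, 273], [-511, 373]]
... * rho(b^-1) = [[-2, -3], [1, 1]]  ->  [[1021, 1395], [1395, 1906]]
... * rho(a^-1) = [[-2, 1], [-3, 1]]  ->  [[-6227, 2416], [-8508, 3301]]
... * rho(a^-1) = [[-2, 1], [-3, 1]]  ->  [[5206, -3811], [7113, -5207]]
... * rho(b^-1) = [[-2, -3], [1, 1]]  ->  [[-14223, -19429], [-19433, -26546]]
... * rho(a) = [[1, -1], [3, -2]]  ->  [[-72510, 53081], [-99071, 72525]]
... * rho(b^-1) = [[-2, -3], [1, 1]]  ->  [[198101, 270611], [270667, 369738]]
... * rho(a) = [[1, -1], [3, -2]]  ->  [[1009934, -739323], [1379881, -1010143]]
... * rho(b) = [[1, 3], [-1, -2]]  ->  [[1749257, 4508448], [2390024, 6159929]]
tr = 1749257 + 6159929 = 7909186

7909186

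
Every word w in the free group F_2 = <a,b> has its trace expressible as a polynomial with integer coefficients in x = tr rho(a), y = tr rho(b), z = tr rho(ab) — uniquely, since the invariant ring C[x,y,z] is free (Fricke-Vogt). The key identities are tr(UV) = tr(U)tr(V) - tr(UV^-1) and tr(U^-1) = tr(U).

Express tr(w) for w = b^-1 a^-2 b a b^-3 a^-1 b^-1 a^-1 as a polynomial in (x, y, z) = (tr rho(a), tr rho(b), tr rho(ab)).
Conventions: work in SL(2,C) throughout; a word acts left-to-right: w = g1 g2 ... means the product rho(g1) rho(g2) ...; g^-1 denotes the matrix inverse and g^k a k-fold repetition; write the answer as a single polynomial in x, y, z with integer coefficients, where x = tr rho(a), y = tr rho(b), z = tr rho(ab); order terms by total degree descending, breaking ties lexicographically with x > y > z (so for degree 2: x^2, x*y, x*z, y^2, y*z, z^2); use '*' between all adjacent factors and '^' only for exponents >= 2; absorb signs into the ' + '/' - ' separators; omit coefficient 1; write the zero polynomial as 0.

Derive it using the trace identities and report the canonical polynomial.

apply: tr(b^-1) = tr(b) = y
use: tr(b^-2) = tr(b^-1) tr(b) - tr(1) = y^2 - 2
use: tr(a b^-1) = tr(a) tr(b) - tr(a b) = x*y - z
tr(b^-2 a) = tr(a b^-1) tr(b) - tr(a) = x*y^2 - y*z - x
tr(b^-1 a^-1 b^-1) = tr(b^-2) tr(a) - tr(b^-2 a) = y*z - x
tr(a b a) = tr(a) tr(b a) - tr(b) = x*z - y
tr(a b a b) = tr(a b) tr(a b) - tr(1) = z^2 - 2
apply: tr(a b a b^-1) = tr(a b a) tr(b) - tr(a b a b) = x*y*z - y^2 - z^2 + 2
apply: tr(b^-1 a b a b^-1) = tr(a b a b^-1) tr(b) - tr(a b a) = x*y^2*z - y^3 - y*z^2 - x*z + 3*y
tr(a^2 b a) = tr(a) tr(a b a) - tr(a b) = x^2*z - x*y - z
tr(a^2 b a b) = tr(a) tr(b a b a) - tr(b a b) = x*z^2 - y*z - x
apply: tr(a b a b^-1 a) = tr(a^2 b a) tr(b) - tr(a^2 b a b) = x^2*y*z - x*y^2 - x*z^2 + x
tr(a b a b a b) = tr(b a b a) tr(b a) - tr(a b) = z^3 - 3*z
tr(a b a b^-1 a b) = tr(a b a b a) tr(b) - tr(a b a b a b) = x*y*z^2 - y^2*z - z^3 - x*y + 3*z
use: tr(b^-1 a b a b^-1 a) = tr(a b a b^-1 a) tr(b) - tr(a b a b^-1 a b) = x^2*y^2*z - x*y^3 - 2*x*y*z^2 + y^2*z + z^3 + 2*x*y - 3*z
use: tr(a b a b^-1 a^-1 b^-1) = tr(b^-1 a b a b^-1) tr(a) - tr(b^-1 a b a b^-1 a) = x*y*z^2 - x^2*z - y^2*z - z^3 + x*y + 3*z
tr(b^-1 a b a b^-1 a^-1 b^-1) = tr(a b a b^-1 a^-1 b^-1) tr(b) - tr(a b a b^-1 a^-1) = x*y^2*z^2 - x^2*y*z - y^3*z - y*z^3 + x*y^2 + 3*y*z - x
tr(b^-1 a^2 b a b^-1) = tr(b^-1 a^2 b a) tr(b) - tr(b^-1 a^2 b a b) = x^2*y^2*z - x*y^3 - x*y*z^2 - x^2*z + 2*x*y + z
tr(a^2 b a^2) = tr(a) tr(b a^3) - tr(b a^2) = x^3*z - x^2*y - 2*x*z + y
use: tr(a^2) = tr(a) tr(a) - tr(1) = x^2 - 2
apply: tr(b a^2 b) = tr(b) tr(a^2 b) - tr(a^2) = x*y*z - x^2 - y^2 + 2
use: tr(a^2 b a^2 b) = tr(a) tr(b a^2 b a) - tr(b a^2 b) = x^2*z^2 - 2*x*y*z + y^2 - 2
tr(a b^-1 a^2 b a) = tr(a^2 b a^2) tr(b) - tr(a^2 b a^2 b) = x^3*y*z - x^2*y^2 - x^2*z^2 + 2
apply: tr(a^2 b a b a) = tr(a) tr(b a b a^2) - tr(b a b a) = x^2*z^2 - x*y*z - x^2 - z^2 + 2
use: tr(b a b a b) = tr(b) tr(a b a b) - tr(a b a) = y*z^2 - x*z - y
tr(a^2 b a b a b) = tr(a) tr(b a b a b a) - tr(b a b a b) = x*z^3 - y*z^2 - 2*x*z + y
apply: tr(a b^-1 a^2 b a b) = tr(a^2 b a b a) tr(b) - tr(a^2 b a b a b) = x^2*y*z^2 - x*y^2*z - x*z^3 - x^2*y + 2*x*z + y
tr(b^-1 a^2 b a b^-1 a) = tr(a b^-1 a^2 b a) tr(b) - tr(a b^-1 a^2 b a b) = x^3*y^2*z - x^2*y^3 - 2*x^2*y*z^2 + x*y^2*z + x*z^3 + x^2*y - 2*x*z + y
apply: tr(a b a b^-1 a^-1 b^-1 a) = tr(b^-1 a^2 b a b^-1) tr(a) - tr(b^-1 a^2 b a b^-1 a) = x^2*y*z^2 - x^3*z - x*y^2*z - x*z^3 + x^2*y + 3*x*z - y
use: tr(b a b a b a b) = tr(b) tr(a b a b a b) - tr(a b a b a) = y*z^3 - x*z^2 - 2*y*z + x
tr(b a b a b a b a) = tr(a b a b a b) tr(a b) - tr(b a b a) = z^4 - 4*z^2 + 2
tr(a b a b a b a^-1 b) = tr(b a b a b a b) tr(a) - tr(b a b a b a b a) = x*y*z^3 - x^2*z^2 - z^4 - 2*x*y*z + x^2 + 4*z^2 - 2
tr(a^-1 b^-1 a b a b a b) = tr(a b a b a b a^-1) tr(b) - tr(a b a b a b a^-1 b) = -x*y*z^3 + x^2*z^2 + y^2*z^2 + z^4 + x*y*z - x^2 - y^2 - 4*z^2 + 2
tr(a b a b^-1 a^-1 b^-1 a b) = tr(a^-1 b^-1 a b a b a) tr(b) - tr(a^-1 b^-1 a b a b a b) = x*y*z^3 - x^2*z^2 - y^2*z^2 - z^4 + x^2 + 4*z^2 - 2
apply: tr(b^-1 a b a b^-1 a^-1 b^-1 a) = tr(a b a b^-1 a^-1 b^-1 a) tr(b) - tr(a b a b^-1 a^-1 b^-1 a b) = x^2*y^2*z^2 - x^3*y*z - x*y^3*z - 2*x*y*z^3 + x^2*y^2 + x^2*z^2 + y^2*z^2 + z^4 + 3*x*y*z - x^2 - y^2 - 4*z^2 + 2
apply: tr(b a b^-1 a^-1 b^-1 a^-1 b^-1 a) = tr(b^-1 a b a b^-1 a^-1 b^-1) tr(a) - tr(b^-1 a b a b^-1 a^-1 b^-1 a) = x*y*z^3 - x^2*z^2 - y^2*z^2 - z^4 + y^2 + 4*z^2 - 2
apply: tr(a^-1 b^-1 a^-1 b^-1 a^-1 b a b^-1) = tr(b a b^-1 a^-1 b^-1 a^-1 b^-1) tr(a) - tr(b a b^-1 a^-1 b^-1 a^-1 b^-1 a) = -x*y*z^3 + x^2*z^2 + y^2*z^2 + z^4 + x*y*z - x^2 - y^2 - 4*z^2 + 2
use: tr(b^-2 a^-1 b^-1 a^-1 b^-1 a^-1 b a) = tr(a^-1 b^-1 a^-1 b^-1 a^-1 b a b^-1) tr(b) - tr(a^-1 b^-1 a^-1 b^-1 a^-1 b a) = -x*y^2*z^3 + x^2*y*z^2 + y^3*z^2 + y*z^4 + x*y^2*z - x^2*y - y^3 - 4*y*z^2 - x*z + 3*y
tr(b a b^-3 a^-1 b^-1 a^-1 b^-1 a^-1) = tr(b^-2 a^-1 b^-1 a^-1 b^-1 a^-1 b a) tr(b) - tr(b^-2 a^-1 b^-1 a^-1 b^-1 a^-1 b a b) = -x*y^3*z^3 + x^2*y^2*z^2 + y^4*z^2 + y^2*z^4 + x*y^3*z + x*y*z^3 - x^2*y^2 - x^2*z^2 - y^4 - 5*y^2*z^2 - z^4 - 2*x*y*z + x^2 + 4*y^2 + 4*z^2 - 2
use: tr(b^-3 a^-1) = tr(b^-1 a^-1 b^-1) tr(b) - tr(b^-1 a^-1) = y^2*z - x*y - z
tr(b^-3 a^-1 b^-1) = tr(b^-3 a^-1) tr(b) - tr(b^-3 a^-1 b) = y^3*z - x*y^2 - 2*y*z + x
tr(b^-1 a^-2 b a b^-3 a^-1 b^-1 a^-1) = tr(b a b^-3 a^-1 b^-1 a^-1 b^-1 a^-1) tr(a) - tr(b a b^-3 a^-1 b^-1 a^-1 b^-1) = -x^2*y^3*z^3 + x^3*y^2*z^2 + x*y^4*z^2 + x*y^2*z^4 + x^2*y^3*z + x^2*y*z^3 - x^3*y^2 - x^3*z^2 - x*y^4 - 5*x*y^2*z^2 - x*z^4 - 2*x^2*y*z - y^3*z + x^3 + 5*x*y^2 + 4*x*z^2 + 2*y*z - 3*x

-x^2*y^3*z^3 + x^3*y^2*z^2 + x*y^4*z^2 + x*y^2*z^4 + x^2*y^3*z + x^2*y*z^3 - x^3*y^2 - x^3*z^2 - x*y^4 - 5*x*y^2*z^2 - x*z^4 - 2*x^2*y*z - y^3*z + x^3 + 5*x*y^2 + 4*x*z^2 + 2*y*z - 3*x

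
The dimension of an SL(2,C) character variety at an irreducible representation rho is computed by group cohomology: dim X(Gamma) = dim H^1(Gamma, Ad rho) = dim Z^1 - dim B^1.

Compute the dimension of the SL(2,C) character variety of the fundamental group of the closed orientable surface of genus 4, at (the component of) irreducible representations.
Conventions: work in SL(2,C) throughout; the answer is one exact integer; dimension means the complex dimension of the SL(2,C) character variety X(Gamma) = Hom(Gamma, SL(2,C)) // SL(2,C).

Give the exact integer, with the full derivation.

pi_1 of the closed genus-4 surface has 8 generators bound by the single product-of-commutators relator.
Before the relator condition, cocycle space has dim 3*8 = 24.
d_2 is surjective at irreducible rho (its cokernel H^2 is dual to H^0 = 0), so dim Z^1 = 24 - 3 = 21.
dim B^1 = 3 (coboundaries, injective at irreducible rho).
dim H^1 = 21 - 3 = 18 = dim X.

18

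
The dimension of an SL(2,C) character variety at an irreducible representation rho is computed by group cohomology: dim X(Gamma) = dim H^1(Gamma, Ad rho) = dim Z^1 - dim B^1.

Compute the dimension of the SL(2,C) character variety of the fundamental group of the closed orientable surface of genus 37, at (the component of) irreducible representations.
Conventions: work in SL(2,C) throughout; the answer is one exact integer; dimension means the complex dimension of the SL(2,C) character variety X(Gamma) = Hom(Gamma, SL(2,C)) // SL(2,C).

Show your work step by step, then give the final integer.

pi_1 of the closed genus-37 surface has 74 generators bound by the single product-of-commutators relator.
Before the relator condition, cocycle space has dim 3*74 = 222.
d_2 is surjective at irreducible rho (its cokernel H^2 is dual to H^0 = 0), so dim Z^1 = 222 - 3 = 219.
As always at irreducible rho, dim B^1 = 3.
dim H^1 = 219 - 3 = 216 = dim X.

216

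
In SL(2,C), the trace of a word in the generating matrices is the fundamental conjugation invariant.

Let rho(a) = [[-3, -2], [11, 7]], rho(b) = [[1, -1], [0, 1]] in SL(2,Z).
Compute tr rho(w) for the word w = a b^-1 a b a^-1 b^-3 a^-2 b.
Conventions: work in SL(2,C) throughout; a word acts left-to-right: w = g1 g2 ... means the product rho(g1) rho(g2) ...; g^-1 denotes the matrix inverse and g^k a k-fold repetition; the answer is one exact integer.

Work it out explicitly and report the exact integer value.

rho(a) = [[-3, -2], [11, 7]]
... * rho(b^-1) = [[1, 1], [0, 1]]  ->  [[-3, -5], [11, 18]]
... * rho(a) = [[-3, -2], [11, 7]]  ->  [[-46, -29], [165, 104]]
... * rho(b) = [[1, -1], [0, 1]]  ->  [[-46, 17], [165, -61]]
... * rho(a^-1) = [[7, 2], [-11, -3]]  ->  [[-509, -143], [1826, 513]]
... * rho(b^-1) = [[1, 1], [0, 1]]  ->  [[-509, -652], [1826, 2339]]
... * rho(b^-1) = [[1, 1], [0, 1]]  ->  [[-509, -1161], [1826, 4165]]
... * rho(b^-1) = [[1, 1], [0, 1]]  ->  [[-509, -1670], [1826, 5991]]
... * rho(a^-1) = [[7, 2], [-11, -3]]  ->  [[14807, 3992], [-53119, -14321]]
... * rho(a^-1) = [[7, 2], [-11, -3]]  ->  [[59737, 17638], [-214302, -63275]]
... * rho(b) = [[1, -1], [0, 1]]  ->  [[59737, -42099], [-214302, 151027]]
tr = 59737 + 151027 = 210764

210764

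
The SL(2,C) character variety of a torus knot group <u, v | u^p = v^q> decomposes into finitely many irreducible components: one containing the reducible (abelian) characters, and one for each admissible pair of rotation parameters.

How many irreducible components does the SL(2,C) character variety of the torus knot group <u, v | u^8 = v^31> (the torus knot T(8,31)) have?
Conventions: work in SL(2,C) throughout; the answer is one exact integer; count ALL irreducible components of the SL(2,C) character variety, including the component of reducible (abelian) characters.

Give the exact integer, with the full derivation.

106

For T(8,31): irreducibility forces the central element u^8 = v^31 to one of +I, -I.
So on each irreducible component the traces are pinned: tr(u) = 2*cos(pi*alpha/8) with 1 <= alpha <= 7, tr(v) = 2*cos(pi*beta/31) with 1 <= beta <= 30.
Consistency of u^8 = (-1)^alpha I with v^31 = (-1)^beta I forces alpha = beta (mod 2).
Counting: 4 odd alphas x 15 odd betas + 3 even alphas x 15 even betas = 60 + 45 = 105.
components with irreducible characters: 105; plus the single component of reducible (abelian) characters: total 106.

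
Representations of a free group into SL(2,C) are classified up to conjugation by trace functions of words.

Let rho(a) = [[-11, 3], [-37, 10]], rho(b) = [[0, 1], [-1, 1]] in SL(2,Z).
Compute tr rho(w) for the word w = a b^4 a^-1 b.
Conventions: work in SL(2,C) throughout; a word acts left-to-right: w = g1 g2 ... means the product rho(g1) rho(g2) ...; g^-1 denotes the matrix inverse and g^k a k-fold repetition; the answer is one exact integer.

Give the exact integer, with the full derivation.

869

rho(a) = [[-11, 3], [-37, 10]]
... * rho(b) = [[0, 1], [-1, 1]]  ->  [[-3, -8], [-10, -27]]
... * rho(b) = [[0, 1], [-1, 1]]  ->  [[8, -11], [27, -37]]
... * rho(b) = [[0, 1], [-1, 1]]  ->  [[11, -3], [37, -10]]
... * rho(b) = [[0, 1], [-1, 1]]  ->  [[3, 8], [10, 27]]
... * rho(a^-1) = [[10, -3], [37, -11]]  ->  [[326, -97], [1099, -327]]
... * rho(b) = [[0, 1], [-1, 1]]  ->  [[97, 229], [327, 772]]
tr = 97 + 772 = 869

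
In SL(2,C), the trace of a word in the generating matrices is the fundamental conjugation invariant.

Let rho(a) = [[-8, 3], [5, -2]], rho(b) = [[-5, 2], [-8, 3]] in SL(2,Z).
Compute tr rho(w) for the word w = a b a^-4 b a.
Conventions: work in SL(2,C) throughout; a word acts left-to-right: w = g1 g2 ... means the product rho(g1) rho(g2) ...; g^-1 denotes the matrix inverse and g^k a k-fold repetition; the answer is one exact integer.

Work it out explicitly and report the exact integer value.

-980102

rho(a) = [[-8, 3], [5, -2]]
... * rho(b) = [[-5, 2], [-8, 3]]  ->  [[16, -7], [-9, 4]]
... * rho(a^-1) = [[-2, -3], [-5, -8]]  ->  [[3, 8], [-2, -5]]
... * rho(a^-1) = [[-2, -3], [-5, -8]]  ->  [[-46, -73], [29, 46]]
... * rho(a^-1) = [[-2, -3], [-5, -8]]  ->  [[457, 722], [-288, -455]]
... * rho(a^-1) = [[-2, -3], [-5, -8]]  ->  [[-4524, -7147], [2851, 4504]]
... * rho(b) = [[-5, 2], [-8, 3]]  ->  [[79796, -30489], [-50287, 19214]]
... * rho(a) = [[-8, 3], [5, -2]]  ->  [[-790813, 300366], [498366, -189289]]
tr = -790813 + -189289 = -980102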